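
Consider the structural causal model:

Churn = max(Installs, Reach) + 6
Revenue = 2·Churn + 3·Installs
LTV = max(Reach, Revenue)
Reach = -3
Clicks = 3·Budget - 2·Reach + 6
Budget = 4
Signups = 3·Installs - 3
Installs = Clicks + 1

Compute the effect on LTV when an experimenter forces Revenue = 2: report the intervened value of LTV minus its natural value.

do(Revenue=2) replaces the equation Revenue = 2·Churn + 3·Installs with the constant Revenue = 2.
LTV = max(Reach, Revenue)  [with Reach=-3, Revenue=2]  = 2
Without intervention: Clicks = 3·Budget - 2·Reach + 6  [with Budget=4, Reach=-3]  = 24; Installs = Clicks + 1  [with Clicks=24]  = 25; Churn = max(Installs, Reach) + 6  [with Installs=25, Reach=-3]  = 31; Revenue = 2·Churn + 3·Installs  [with Churn=31, Installs=25]  = 137; LTV = max(Reach, Revenue)  [with Reach=-3, Revenue=137]  = 137.
Change = 2 − 137 = -135.

-135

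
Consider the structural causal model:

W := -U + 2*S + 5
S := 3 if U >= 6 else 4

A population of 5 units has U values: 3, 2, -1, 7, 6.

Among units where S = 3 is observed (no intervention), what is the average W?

4.5

Observing S=3 restricts to units where S's equation naturally yields 3: U ∈ {7, 6}. In that subpopulation W = 4, 5, mean 4.5.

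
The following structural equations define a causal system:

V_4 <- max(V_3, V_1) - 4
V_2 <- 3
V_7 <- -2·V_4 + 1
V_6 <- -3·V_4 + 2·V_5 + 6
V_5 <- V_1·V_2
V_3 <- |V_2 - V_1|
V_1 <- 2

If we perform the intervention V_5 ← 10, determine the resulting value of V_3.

do(V_5=10) replaces the equation V_5 <- V_1·V_2 with the constant V_5 = 10.
V_3 is not downstream of the intervention, so its value is determined by the original equations.
V_3 = |V_2 - V_1|  [with V_2=3, V_1=2]  = 1

1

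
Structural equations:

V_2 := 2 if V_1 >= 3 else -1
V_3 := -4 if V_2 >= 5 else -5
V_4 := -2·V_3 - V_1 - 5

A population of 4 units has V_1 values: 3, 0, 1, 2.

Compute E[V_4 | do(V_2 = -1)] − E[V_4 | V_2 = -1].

-0.5

Under do(V_2=-1), V_2's equation is replaced by V_2=-1 for every unit. Per-unit V_4: 2, 5, 4, 3. Mean = 3.5.
E[V_4|V_2=-1] averages over only the 3 units with V_2=-1 (V_1 = 0, 1, 2): V_4 = 5, 4, 3, mean 4.
Difference = 3.5 − 4 = -0.5.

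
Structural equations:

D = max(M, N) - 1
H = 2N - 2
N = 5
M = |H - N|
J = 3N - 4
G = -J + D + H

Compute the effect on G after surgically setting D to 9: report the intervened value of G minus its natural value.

Under do(D=9), the mechanism D = max(M, N) - 1 is discarded; D is fixed at 9.
H = 2N - 2  [with N=5]  = 8
J = 3N - 4  [with N=5]  = 11
G = -J + D + H  [with J=11, D=9, H=8]  = 6
Without intervention: H = 2N - 2  [with N=5]  = 8; M = |H - N|  [with H=8, N=5]  = 3; D = max(M, N) - 1  [with M=3, N=5]  = 4; J = 3N - 4  [with N=5]  = 11; G = -J + D + H  [with J=11, D=4, H=8]  = 1.
Change = 6 − 1 = 5.

5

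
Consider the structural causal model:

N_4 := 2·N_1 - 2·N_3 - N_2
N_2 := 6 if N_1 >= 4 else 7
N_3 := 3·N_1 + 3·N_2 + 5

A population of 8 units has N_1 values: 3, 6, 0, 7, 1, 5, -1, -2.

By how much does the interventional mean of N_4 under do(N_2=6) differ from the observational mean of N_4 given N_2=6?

14.5

do(N_2=6) breaks N_2's dependence on N_1. With N_2=6 fixed, N_4 across the units is -64, -76, -52, -80, -56, -72, -48, -44, mean -61.5.
E[N_4|N_2=6] averages over only the 3 units with N_2=6 (N_1 = 6, 7, 5): N_4 = -76, -80, -72, mean -76.
Difference = -61.5 − (-76) = 14.5.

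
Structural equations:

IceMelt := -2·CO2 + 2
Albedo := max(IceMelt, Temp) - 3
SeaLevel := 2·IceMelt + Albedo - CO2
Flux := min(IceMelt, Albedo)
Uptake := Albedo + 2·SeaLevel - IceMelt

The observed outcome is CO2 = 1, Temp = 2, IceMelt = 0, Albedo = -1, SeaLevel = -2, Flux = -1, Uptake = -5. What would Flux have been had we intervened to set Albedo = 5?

Under do(Albedo=5), the mechanism Albedo := max(IceMelt, Temp) - 3 is discarded; Albedo is fixed at 5.
IceMelt = -2·CO2 + 2  [with CO2=1]  = 0
Flux = min(IceMelt, Albedo)  [with IceMelt=0, Albedo=5]  = 0

0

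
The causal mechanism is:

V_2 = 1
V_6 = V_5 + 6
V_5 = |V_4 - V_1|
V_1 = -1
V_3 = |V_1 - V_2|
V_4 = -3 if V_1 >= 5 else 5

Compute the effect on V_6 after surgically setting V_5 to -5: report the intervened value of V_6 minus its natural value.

The intervention breaks the incoming arrows to V_5: V_5 = |V_4 - V_1| no longer applies, and V_5 = -5.
V_6 = V_5 + 6  [with V_5=-5]  = 1
Without intervention: V_4 = -3 if V_1 >= 5 else 5  [with V_1=-1]  = 5; V_5 = |V_4 - V_1|  [with V_4=5, V_1=-1]  = 6; V_6 = V_5 + 6  [with V_5=6]  = 12.
Change = 1 − 12 = -11.

-11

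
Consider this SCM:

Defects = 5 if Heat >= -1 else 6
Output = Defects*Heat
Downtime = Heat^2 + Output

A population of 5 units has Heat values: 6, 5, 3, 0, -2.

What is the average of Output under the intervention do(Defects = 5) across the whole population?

12

Under do(Defects=5), Defects's equation is replaced by Defects=5 for every unit. Per-unit Output: 30, 25, 15, 0, -10. Mean = 12.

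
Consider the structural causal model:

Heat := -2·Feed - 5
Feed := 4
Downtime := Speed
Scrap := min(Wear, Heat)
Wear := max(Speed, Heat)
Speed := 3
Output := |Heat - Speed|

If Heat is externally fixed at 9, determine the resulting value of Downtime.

The intervention breaks the incoming arrows to Heat: Heat := -2·Feed - 5 no longer applies, and Heat = 9.
Downtime is not downstream of the intervention, so its value is determined by the original equations.
Downtime = Speed  [with Speed=3]  = 3

3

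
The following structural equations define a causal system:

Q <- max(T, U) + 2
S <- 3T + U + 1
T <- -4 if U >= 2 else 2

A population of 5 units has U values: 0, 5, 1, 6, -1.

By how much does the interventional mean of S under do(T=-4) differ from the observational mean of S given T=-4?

Every unit gets T=-4 under the intervention. S values become -11, -6, -10, -5, -12; E[S|do(T=-4)] = -8.8.
E[S|T=-4] averages over only the 2 units with T=-4 (U = 5, 6): S = -6, -5, mean -5.5.
Difference = -8.8 − (-5.5) = -3.3.

-3.3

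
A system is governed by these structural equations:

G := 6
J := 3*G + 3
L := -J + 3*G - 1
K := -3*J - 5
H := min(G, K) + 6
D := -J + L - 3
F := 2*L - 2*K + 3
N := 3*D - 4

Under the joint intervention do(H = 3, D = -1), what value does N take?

-7

Setting H = 3, D = -1 by intervention discards those variables' equations.
N = 3*D - 4  [with D=-1]  = -7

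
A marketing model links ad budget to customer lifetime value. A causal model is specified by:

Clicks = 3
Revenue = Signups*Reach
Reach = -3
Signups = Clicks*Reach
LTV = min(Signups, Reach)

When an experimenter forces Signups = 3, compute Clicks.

3

Under do(Signups=3), the mechanism Signups = Clicks*Reach is discarded; Signups is fixed at 3.
Since Clicks is not a descendant of the intervened variable, it is unaffected.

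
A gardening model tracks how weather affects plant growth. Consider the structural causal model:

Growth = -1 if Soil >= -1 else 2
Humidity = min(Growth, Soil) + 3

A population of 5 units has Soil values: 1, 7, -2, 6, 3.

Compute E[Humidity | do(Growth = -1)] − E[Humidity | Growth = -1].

Under do(Growth=-1), Growth's equation is replaced by Growth=-1 for every unit. Per-unit Humidity: 2, 2, 1, 2, 2. Mean = 1.8.
E[Humidity|Growth=-1] averages over only the 4 units with Growth=-1 (Soil = 1, 7, 6, 3): Humidity = 2, 2, 2, 2, mean 2.
Difference = 1.8 − 2 = -0.2.

-0.2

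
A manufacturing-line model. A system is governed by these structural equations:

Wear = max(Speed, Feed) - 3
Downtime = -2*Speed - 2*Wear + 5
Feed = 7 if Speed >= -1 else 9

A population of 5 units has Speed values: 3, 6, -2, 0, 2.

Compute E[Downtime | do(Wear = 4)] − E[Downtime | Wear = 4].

1.9

Every unit gets Wear=4 under the intervention. Downtime values become -9, -15, 1, -3, -7; E[Downtime|do(Wear=4)] = -6.6.
E[Downtime|Wear=4] averages over only the 4 units with Wear=4 (Speed = 3, 6, 0, 2): Downtime = -9, -15, -3, -7, mean -8.5.
Difference = -6.6 − (-8.5) = 1.9.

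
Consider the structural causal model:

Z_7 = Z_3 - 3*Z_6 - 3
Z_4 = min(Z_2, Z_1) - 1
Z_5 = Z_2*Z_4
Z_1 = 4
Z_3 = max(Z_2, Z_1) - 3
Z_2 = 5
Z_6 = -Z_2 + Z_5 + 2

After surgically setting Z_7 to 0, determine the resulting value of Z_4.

Under do(Z_7=0), the mechanism Z_7 = Z_3 - 3*Z_6 - 3 is discarded; Z_7 is fixed at 0.
Since Z_4 is not a descendant of the intervened variable, it is unaffected.
Z_4 = min(Z_2, Z_1) - 1  [with Z_2=5, Z_1=4]  = 3

3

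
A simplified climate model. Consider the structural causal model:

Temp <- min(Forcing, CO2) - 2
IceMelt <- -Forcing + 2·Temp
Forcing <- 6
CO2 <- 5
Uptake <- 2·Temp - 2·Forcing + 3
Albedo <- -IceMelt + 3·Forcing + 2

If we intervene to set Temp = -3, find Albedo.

do(Temp=-3) replaces the equation Temp <- min(Forcing, CO2) - 2 with the constant Temp = -3.
IceMelt = -Forcing + 2·Temp  [with Forcing=6, Temp=-3]  = -12
Albedo = -IceMelt + 3·Forcing + 2  [with IceMelt=-12, Forcing=6]  = 32

32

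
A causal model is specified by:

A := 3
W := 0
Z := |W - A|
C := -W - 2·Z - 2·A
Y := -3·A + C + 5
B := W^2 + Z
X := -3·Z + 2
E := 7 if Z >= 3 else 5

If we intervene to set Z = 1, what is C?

-8

The intervention breaks the incoming arrows to Z: Z := |W - A| no longer applies, and Z = 1.
C = -W - 2·Z - 2·A  [with W=0, Z=1, A=3]  = -8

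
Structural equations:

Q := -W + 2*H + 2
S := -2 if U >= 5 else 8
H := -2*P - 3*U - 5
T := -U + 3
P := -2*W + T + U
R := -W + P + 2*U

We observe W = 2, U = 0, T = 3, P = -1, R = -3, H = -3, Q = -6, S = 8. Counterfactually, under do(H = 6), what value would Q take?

12

Intervening sets H = 6 and removes its equation (H := -2*P - 3*U - 5).
Q = -W + 2*H + 2  [with W=2, H=6]  = 12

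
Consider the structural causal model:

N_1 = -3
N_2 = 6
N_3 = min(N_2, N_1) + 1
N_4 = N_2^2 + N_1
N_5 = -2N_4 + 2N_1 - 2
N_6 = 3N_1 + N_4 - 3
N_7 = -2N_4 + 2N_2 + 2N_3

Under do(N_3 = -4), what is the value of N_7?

-62

The intervention breaks the incoming arrows to N_3: N_3 = min(N_2, N_1) + 1 no longer applies, and N_3 = -4.
N_4 = N_2^2 + N_1  [with N_2=6, N_1=-3]  = 33
N_7 = -2N_4 + 2N_2 + 2N_3  [with N_4=33, N_2=6, N_3=-4]  = -62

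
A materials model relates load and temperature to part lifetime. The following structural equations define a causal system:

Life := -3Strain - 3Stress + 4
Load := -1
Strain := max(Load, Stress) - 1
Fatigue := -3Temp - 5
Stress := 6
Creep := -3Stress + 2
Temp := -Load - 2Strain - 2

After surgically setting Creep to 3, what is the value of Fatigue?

28

The intervention breaks the incoming arrows to Creep: Creep := -3Stress + 2 no longer applies, and Creep = 3.
Since Fatigue is not a descendant of the intervened variable, it is unaffected.
Strain = max(Load, Stress) - 1  [with Load=-1, Stress=6]  = 5
Temp = -Load - 2Strain - 2  [with Load=-1, Strain=5]  = -11
Fatigue = -3Temp - 5  [with Temp=-11]  = 28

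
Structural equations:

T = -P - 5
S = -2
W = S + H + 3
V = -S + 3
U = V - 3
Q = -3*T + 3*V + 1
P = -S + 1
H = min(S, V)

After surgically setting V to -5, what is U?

-8

do(V=-5) replaces the equation V = -S + 3 with the constant V = -5.
U = V - 3  [with V=-5]  = -8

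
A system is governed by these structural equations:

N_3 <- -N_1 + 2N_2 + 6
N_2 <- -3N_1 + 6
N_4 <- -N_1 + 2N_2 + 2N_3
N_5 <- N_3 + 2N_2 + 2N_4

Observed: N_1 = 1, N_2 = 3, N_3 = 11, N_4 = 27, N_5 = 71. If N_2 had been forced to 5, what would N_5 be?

103

do(N_2=5) replaces the equation N_2 <- -3N_1 + 6 with the constant N_2 = 5.
N_3 = -N_1 + 2N_2 + 6  [with N_1=1, N_2=5]  = 15
N_4 = -N_1 + 2N_2 + 2N_3  [with N_1=1, N_2=5, N_3=15]  = 39
N_5 = N_3 + 2N_2 + 2N_4  [with N_3=15, N_2=5, N_4=39]  = 103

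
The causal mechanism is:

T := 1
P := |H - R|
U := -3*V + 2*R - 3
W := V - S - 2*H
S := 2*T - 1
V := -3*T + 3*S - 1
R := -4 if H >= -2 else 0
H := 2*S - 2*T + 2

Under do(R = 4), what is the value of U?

Intervening sets R = 4 and removes its equation (R := -4 if H >= -2 else 0).
S = 2*T - 1  [with T=1]  = 1
V = -3*T + 3*S - 1  [with T=1, S=1]  = -1
U = -3*V + 2*R - 3  [with V=-1, R=4]  = 8

8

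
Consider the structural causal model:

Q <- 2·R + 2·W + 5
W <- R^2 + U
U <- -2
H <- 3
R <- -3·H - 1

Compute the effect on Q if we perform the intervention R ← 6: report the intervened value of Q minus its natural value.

-96

do(R=6) replaces the equation R <- -3·H - 1 with the constant R = 6.
W = R^2 + U  [with R=6, U=-2]  = 34
Q = 2·R + 2·W + 5  [with R=6, W=34]  = 85
Without intervention: R = -3·H - 1  [with H=3]  = -10; W = R^2 + U  [with R=-10, U=-2]  = 98; Q = 2·R + 2·W + 5  [with R=-10, W=98]  = 181.
Change = 85 − 181 = -96.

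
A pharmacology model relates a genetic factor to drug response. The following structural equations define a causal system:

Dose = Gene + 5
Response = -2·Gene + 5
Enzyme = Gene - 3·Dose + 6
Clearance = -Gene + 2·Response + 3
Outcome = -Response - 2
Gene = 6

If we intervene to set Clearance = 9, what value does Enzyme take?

-21

do(Clearance=9) replaces the equation Clearance = -Gene + 2·Response + 3 with the constant Clearance = 9.
Enzyme is not downstream of the intervention, so its value is determined by the original equations.
Dose = Gene + 5  [with Gene=6]  = 11
Enzyme = Gene - 3·Dose + 6  [with Gene=6, Dose=11]  = -21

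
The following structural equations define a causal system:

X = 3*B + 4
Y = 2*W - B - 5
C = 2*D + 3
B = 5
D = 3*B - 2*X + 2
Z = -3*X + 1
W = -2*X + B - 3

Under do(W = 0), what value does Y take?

The intervention breaks the incoming arrows to W: W = -2*X + B - 3 no longer applies, and W = 0.
Y = 2*W - B - 5  [with W=0, B=5]  = -10

-10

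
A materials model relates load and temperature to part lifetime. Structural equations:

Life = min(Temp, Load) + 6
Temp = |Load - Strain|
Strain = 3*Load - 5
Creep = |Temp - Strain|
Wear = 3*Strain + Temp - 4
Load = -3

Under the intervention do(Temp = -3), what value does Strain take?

Under do(Temp=-3), the mechanism Temp = |Load - Strain| is discarded; Temp is fixed at -3.
Since Strain is not a descendant of the intervened variable, it is unaffected.
Strain = 3*Load - 5  [with Load=-3]  = -14

-14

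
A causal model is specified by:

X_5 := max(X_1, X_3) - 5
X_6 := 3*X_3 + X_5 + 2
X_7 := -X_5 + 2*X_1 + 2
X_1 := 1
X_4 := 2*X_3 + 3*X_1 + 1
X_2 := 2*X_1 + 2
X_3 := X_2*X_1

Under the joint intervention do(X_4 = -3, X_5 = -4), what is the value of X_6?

The joint intervention fixes X_4 = -3, X_5 = -4, removing each variable's own equation.
X_2 = 2*X_1 + 2  [with X_1=1]  = 4
X_3 = X_2*X_1  [with X_2=4, X_1=1]  = 4
X_6 = 3*X_3 + X_5 + 2  [with X_3=4, X_5=-4]  = 10

10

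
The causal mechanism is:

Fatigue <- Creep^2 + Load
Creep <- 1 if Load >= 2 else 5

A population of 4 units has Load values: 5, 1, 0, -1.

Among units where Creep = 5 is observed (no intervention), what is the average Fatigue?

25

Conditioning on Creep=5 selects the 3 unit(s) with Load ∈ {1, 0, -1}. Their Fatigue values: 26, 25, 24. Mean = 25.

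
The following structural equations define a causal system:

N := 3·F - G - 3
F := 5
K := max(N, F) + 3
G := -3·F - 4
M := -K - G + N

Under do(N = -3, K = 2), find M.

Setting N = -3, K = 2 by intervention discards those variables' equations.
G = -3·F - 4  [with F=5]  = -19
M = -K - G + N  [with K=2, G=-19, N=-3]  = 14

14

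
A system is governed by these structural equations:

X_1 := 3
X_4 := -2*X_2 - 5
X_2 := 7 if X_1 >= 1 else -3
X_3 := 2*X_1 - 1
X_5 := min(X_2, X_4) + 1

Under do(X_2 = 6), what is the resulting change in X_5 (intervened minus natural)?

2

do(X_2=6) replaces the equation X_2 := 7 if X_1 >= 1 else -3 with the constant X_2 = 6.
X_4 = -2*X_2 - 5  [with X_2=6]  = -17
X_5 = min(X_2, X_4) + 1  [with X_2=6, X_4=-17]  = -16
Without intervention: X_2 = 7 if X_1 >= 1 else -3  [with X_1=3]  = 7; X_4 = -2*X_2 - 5  [with X_2=7]  = -19; X_5 = min(X_2, X_4) + 1  [with X_2=7, X_4=-19]  = -18.
Change = -16 − (-18) = 2.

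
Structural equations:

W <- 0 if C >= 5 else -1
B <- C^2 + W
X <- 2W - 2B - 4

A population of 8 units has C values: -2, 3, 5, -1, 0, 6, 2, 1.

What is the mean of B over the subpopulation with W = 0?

Observing W=0 restricts to units where W's equation naturally yields 0: C ∈ {5, 6}. In that subpopulation B = 25, 36, mean 30.5.

30.5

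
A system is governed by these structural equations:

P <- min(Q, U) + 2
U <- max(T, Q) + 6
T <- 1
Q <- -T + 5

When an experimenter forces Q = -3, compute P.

Under do(Q=-3), the mechanism Q <- -T + 5 is discarded; Q is fixed at -3.
U = max(T, Q) + 6  [with T=1, Q=-3]  = 7
P = min(Q, U) + 2  [with Q=-3, U=7]  = -1

-1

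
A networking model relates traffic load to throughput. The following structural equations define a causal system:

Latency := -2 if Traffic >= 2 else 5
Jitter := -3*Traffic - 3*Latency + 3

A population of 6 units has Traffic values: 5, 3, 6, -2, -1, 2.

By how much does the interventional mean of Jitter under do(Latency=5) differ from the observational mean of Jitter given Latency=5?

-11

Every unit gets Latency=5 under the intervention. Jitter values become -27, -21, -30, -6, -9, -18; E[Jitter|do(Latency=5)] = -18.5.
Observing Latency=5 restricts to units where Latency's equation naturally yields 5: Traffic ∈ {-2, -1}. In that subpopulation Jitter = -6, -9, mean -7.5.
Difference = -18.5 − (-7.5) = -11.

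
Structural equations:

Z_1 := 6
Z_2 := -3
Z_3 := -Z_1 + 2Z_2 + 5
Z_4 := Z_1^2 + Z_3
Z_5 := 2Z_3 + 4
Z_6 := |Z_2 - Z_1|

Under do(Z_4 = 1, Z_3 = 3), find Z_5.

The joint intervention fixes Z_4 = 1, Z_3 = 3, removing each variable's own equation.
Z_5 = 2Z_3 + 4  [with Z_3=3]  = 10

10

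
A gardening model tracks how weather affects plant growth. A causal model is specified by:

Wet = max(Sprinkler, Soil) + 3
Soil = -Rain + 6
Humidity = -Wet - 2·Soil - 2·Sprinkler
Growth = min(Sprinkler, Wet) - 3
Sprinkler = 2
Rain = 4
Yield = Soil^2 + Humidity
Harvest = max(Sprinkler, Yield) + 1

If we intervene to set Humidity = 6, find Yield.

Intervening sets Humidity = 6 and removes its equation (Humidity = -Wet - 2·Soil - 2·Sprinkler).
Soil = -Rain + 6  [with Rain=4]  = 2
Yield = Soil^2 + Humidity  [with Soil=2, Humidity=6]  = 10

10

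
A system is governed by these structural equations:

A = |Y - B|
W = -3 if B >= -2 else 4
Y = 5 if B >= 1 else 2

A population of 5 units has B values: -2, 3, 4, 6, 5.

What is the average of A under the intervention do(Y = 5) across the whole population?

Every unit gets Y=5 under the intervention. A values become 7, 2, 1, 1, 0; E[A|do(Y=5)] = 2.2.

2.2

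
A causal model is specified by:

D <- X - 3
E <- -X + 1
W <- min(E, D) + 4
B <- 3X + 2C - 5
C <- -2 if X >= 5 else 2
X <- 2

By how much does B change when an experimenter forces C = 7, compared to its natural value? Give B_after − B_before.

10

Under do(C=7), the mechanism C <- -2 if X >= 5 else 2 is discarded; C is fixed at 7.
B = 3X + 2C - 5  [with X=2, C=7]  = 15
Without intervention: C = -2 if X >= 5 else 2  [with X=2]  = 2; B = 3X + 2C - 5  [with X=2, C=2]  = 5.
Change = 15 − 5 = 10.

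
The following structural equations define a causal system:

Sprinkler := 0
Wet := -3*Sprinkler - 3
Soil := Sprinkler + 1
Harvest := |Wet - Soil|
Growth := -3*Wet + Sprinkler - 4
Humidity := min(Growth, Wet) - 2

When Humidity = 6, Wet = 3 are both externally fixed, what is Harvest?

The joint intervention fixes Humidity = 6, Wet = 3, removing each variable's own equation.
Soil = Sprinkler + 1  [with Sprinkler=0]  = 1
Harvest = |Wet - Soil|  [with Wet=3, Soil=1]  = 2

2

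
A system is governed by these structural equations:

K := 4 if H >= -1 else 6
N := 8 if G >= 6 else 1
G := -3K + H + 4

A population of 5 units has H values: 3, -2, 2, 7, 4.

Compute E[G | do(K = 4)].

Every unit gets K=4 under the intervention. G values become -5, -10, -6, -1, -4; E[G|do(K=4)] = -5.2.

-5.2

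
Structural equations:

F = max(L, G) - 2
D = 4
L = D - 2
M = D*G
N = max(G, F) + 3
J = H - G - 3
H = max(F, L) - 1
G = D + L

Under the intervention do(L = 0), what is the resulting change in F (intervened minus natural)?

-2

Under do(L=0), the mechanism L = D - 2 is discarded; L is fixed at 0.
G = D + L  [with D=4, L=0]  = 4
F = max(L, G) - 2  [with L=0, G=4]  = 2
Without intervention: L = D - 2  [with D=4]  = 2; G = D + L  [with D=4, L=2]  = 6; F = max(L, G) - 2  [with L=2, G=6]  = 4.
Change = 2 − 4 = -2.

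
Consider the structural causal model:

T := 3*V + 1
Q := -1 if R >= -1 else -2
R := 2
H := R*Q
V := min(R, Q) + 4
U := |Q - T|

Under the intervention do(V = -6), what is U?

do(V=-6) replaces the equation V := min(R, Q) + 4 with the constant V = -6.
Q = -1 if R >= -1 else -2  [with R=2]  = -1
T = 3*V + 1  [with V=-6]  = -17
U = |Q - T|  [with Q=-1, T=-17]  = 16

16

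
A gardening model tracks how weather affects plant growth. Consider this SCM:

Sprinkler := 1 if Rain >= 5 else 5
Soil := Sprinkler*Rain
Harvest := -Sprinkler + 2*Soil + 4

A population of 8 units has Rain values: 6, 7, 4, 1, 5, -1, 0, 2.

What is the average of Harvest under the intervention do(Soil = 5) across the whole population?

do(Soil=5) breaks Soil's dependence on Rain. With Soil=5 fixed, Harvest across the units is 13, 13, 9, 9, 13, 9, 9, 9, mean 10.5.

10.5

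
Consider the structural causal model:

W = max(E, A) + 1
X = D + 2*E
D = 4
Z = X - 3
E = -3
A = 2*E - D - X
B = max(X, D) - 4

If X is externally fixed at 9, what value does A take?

-19

do(X=9) replaces the equation X = D + 2*E with the constant X = 9.
A = 2*E - D - X  [with E=-3, D=4, X=9]  = -19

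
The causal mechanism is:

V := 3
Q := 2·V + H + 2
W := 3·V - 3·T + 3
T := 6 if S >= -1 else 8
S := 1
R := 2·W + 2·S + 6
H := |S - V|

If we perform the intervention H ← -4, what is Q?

do(H=-4) replaces the equation H := |S - V| with the constant H = -4.
Q = 2·V + H + 2  [with V=3, H=-4]  = 4

4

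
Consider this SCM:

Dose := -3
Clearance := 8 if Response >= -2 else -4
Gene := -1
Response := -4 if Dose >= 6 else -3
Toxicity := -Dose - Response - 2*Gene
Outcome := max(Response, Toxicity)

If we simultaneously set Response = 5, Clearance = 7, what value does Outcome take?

5

Setting Response = 5, Clearance = 7 by intervention discards those variables' equations.
Toxicity = -Dose - Response - 2*Gene  [with Dose=-3, Response=5, Gene=-1]  = 0
Outcome = max(Response, Toxicity)  [with Response=5, Toxicity=0]  = 5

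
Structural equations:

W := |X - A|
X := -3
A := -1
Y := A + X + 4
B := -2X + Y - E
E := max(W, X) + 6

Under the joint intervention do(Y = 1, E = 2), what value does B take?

5

The joint intervention fixes Y = 1, E = 2, removing each variable's own equation.
B = -2X + Y - E  [with X=-3, Y=1, E=2]  = 5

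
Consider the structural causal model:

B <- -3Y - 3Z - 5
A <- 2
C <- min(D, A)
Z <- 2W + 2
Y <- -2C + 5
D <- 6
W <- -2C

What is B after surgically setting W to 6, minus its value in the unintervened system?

The intervention breaks the incoming arrows to W: W <- -2C no longer applies, and W = 6.
C = min(D, A)  [with D=6, A=2]  = 2
Z = 2W + 2  [with W=6]  = 14
Y = -2C + 5  [with C=2]  = 1
B = -3Y - 3Z - 5  [with Y=1, Z=14]  = -50
Without intervention: C = min(D, A)  [with D=6, A=2]  = 2; W = -2C  [with C=2]  = -4; Z = 2W + 2  [with W=-4]  = -6; Y = -2C + 5  [with C=2]  = 1; B = -3Y - 3Z - 5  [with Y=1, Z=-6]  = 10.
Change = -50 − 10 = -60.

-60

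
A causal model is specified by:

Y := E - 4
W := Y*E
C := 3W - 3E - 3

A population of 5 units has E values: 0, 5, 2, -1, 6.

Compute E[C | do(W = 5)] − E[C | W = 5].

-1.2

The intervention sets W=5 in all 5 units regardless of E. Recomputing C per unit gives 12, -3, 6, 15, -6; average 4.8.
Observing W=5 restricts to units where W's equation naturally yields 5: E ∈ {5, -1}. In that subpopulation C = -3, 15, mean 6.
Difference = 4.8 − 6 = -1.2.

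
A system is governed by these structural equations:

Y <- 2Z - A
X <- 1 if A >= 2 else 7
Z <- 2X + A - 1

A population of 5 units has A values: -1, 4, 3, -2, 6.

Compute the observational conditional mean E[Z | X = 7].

11.5

Observing X=7 restricts to units where X's equation naturally yields 7: A ∈ {-1, -2}. In that subpopulation Z = 12, 11, mean 11.5.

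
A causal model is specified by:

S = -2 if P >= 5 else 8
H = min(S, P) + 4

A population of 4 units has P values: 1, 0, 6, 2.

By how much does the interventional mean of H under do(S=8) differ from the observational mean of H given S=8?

1.25

do(S=8) breaks S's dependence on P. With S=8 fixed, H across the units is 5, 4, 10, 6, mean 6.25.
Conditioning on S=8 selects the 3 unit(s) with P ∈ {1, 0, 2}. Their H values: 5, 4, 6. Mean = 5.
Difference = 6.25 − 5 = 1.25.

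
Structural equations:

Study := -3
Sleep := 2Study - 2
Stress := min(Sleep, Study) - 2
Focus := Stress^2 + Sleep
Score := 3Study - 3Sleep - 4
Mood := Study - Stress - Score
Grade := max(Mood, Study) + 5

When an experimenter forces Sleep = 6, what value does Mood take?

Under do(Sleep=6), the mechanism Sleep := 2Study - 2 is discarded; Sleep is fixed at 6.
Stress = min(Sleep, Study) - 2  [with Sleep=6, Study=-3]  = -5
Score = 3Study - 3Sleep - 4  [with Study=-3, Sleep=6]  = -31
Mood = Study - Stress - Score  [with Study=-3, Stress=-5, Score=-31]  = 33

33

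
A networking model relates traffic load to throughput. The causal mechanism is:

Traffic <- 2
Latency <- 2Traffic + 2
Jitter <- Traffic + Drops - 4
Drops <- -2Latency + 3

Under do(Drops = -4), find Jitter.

The intervention breaks the incoming arrows to Drops: Drops <- -2Latency + 3 no longer applies, and Drops = -4.
Jitter = Traffic + Drops - 4  [with Traffic=2, Drops=-4]  = -6

-6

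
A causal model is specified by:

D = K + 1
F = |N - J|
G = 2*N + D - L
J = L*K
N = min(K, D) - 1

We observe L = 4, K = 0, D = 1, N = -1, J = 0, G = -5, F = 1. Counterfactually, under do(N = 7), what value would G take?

Under do(N=7), the mechanism N = min(K, D) - 1 is discarded; N is fixed at 7.
D = K + 1  [with K=0]  = 1
G = 2*N + D - L  [with N=7, D=1, L=4]  = 11

11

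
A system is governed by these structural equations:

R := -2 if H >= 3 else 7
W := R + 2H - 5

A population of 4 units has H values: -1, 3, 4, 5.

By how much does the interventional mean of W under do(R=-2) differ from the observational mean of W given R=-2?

-2.5

do(R=-2) breaks R's dependence on H. With R=-2 fixed, W across the units is -9, -1, 1, 3, mean -1.5.
E[W|R=-2] averages over only the 3 units with R=-2 (H = 3, 4, 5): W = -1, 1, 3, mean 1.
Difference = -1.5 − 1 = -2.5.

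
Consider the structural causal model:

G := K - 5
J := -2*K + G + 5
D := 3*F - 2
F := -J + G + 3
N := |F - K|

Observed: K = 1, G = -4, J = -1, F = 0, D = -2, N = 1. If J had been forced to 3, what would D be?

do(J=3) replaces the equation J := -2*K + G + 5 with the constant J = 3.
G = K - 5  [with K=1]  = -4
F = -J + G + 3  [with J=3, G=-4]  = -4
D = 3*F - 2  [with F=-4]  = -14

-14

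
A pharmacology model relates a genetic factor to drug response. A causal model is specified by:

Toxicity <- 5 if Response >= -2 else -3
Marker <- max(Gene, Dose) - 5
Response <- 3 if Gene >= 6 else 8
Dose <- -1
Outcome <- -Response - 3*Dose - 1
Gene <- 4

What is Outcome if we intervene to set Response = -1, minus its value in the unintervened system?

Under do(Response=-1), the mechanism Response <- 3 if Gene >= 6 else 8 is discarded; Response is fixed at -1.
Outcome = -Response - 3*Dose - 1  [with Response=-1, Dose=-1]  = 3
Without intervention: Response = 3 if Gene >= 6 else 8  [with Gene=4]  = 8; Outcome = -Response - 3*Dose - 1  [with Response=8, Dose=-1]  = -6.
Change = 3 − (-6) = 9.

9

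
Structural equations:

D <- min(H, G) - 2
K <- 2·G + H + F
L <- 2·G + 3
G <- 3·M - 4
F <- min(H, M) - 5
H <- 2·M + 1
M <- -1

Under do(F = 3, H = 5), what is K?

-6

The joint intervention fixes F = 3, H = 5, removing each variable's own equation.
G = 3·M - 4  [with M=-1]  = -7
K = 2·G + H + F  [with G=-7, H=5, F=3]  = -6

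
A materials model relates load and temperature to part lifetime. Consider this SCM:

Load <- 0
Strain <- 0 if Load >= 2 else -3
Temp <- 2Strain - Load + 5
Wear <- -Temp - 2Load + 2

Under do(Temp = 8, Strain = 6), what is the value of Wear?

The joint intervention fixes Temp = 8, Strain = 6, removing each variable's own equation.
Wear = -Temp - 2Load + 2  [with Temp=8, Load=0]  = -6

-6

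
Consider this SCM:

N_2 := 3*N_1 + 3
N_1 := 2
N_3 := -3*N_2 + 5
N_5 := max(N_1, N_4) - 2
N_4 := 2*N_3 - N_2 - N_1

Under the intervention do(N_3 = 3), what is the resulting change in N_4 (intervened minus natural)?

The intervention breaks the incoming arrows to N_3: N_3 := -3*N_2 + 5 no longer applies, and N_3 = 3.
N_2 = 3*N_1 + 3  [with N_1=2]  = 9
N_4 = 2*N_3 - N_2 - N_1  [with N_3=3, N_2=9, N_1=2]  = -5
Without intervention: N_2 = 3*N_1 + 3  [with N_1=2]  = 9; N_3 = -3*N_2 + 5  [with N_2=9]  = -22; N_4 = 2*N_3 - N_2 - N_1  [with N_3=-22, N_2=9, N_1=2]  = -55.
Change = -5 − (-55) = 50.

50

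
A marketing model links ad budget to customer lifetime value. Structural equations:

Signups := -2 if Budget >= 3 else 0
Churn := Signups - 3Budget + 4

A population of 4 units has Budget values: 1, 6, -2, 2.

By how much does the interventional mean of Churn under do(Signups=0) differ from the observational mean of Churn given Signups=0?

Every unit gets Signups=0 under the intervention. Churn values become 1, -14, 10, -2; E[Churn|do(Signups=0)] = -1.25.
E[Churn|Signups=0] averages over only the 3 units with Signups=0 (Budget = 1, -2, 2): Churn = 1, 10, -2, mean 3.
Difference = -1.25 − 3 = -4.25.

-4.25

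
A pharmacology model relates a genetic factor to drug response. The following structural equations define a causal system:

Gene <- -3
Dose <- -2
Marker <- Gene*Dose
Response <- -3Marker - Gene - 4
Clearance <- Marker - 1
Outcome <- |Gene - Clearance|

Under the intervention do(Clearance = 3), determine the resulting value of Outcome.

The intervention breaks the incoming arrows to Clearance: Clearance <- Marker - 1 no longer applies, and Clearance = 3.
Outcome = |Gene - Clearance|  [with Gene=-3, Clearance=3]  = 6

6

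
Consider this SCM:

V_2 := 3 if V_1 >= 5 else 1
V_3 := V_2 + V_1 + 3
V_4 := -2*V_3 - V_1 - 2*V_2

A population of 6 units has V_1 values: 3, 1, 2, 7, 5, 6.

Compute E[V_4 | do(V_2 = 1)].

The intervention sets V_2=1 in all 6 units regardless of V_1. Recomputing V_4 per unit gives -19, -13, -16, -31, -25, -28; average -22.

-22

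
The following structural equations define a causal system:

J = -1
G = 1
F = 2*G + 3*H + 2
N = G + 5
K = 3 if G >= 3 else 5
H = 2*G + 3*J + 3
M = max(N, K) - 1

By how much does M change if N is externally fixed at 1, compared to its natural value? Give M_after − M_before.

Intervening sets N = 1 and removes its equation (N = G + 5).
K = 3 if G >= 3 else 5  [with G=1]  = 5
M = max(N, K) - 1  [with N=1, K=5]  = 4
Without intervention: K = 3 if G >= 3 else 5  [with G=1]  = 5; N = G + 5  [with G=1]  = 6; M = max(N, K) - 1  [with N=6, K=5]  = 5.
Change = 4 − 5 = -1.

-1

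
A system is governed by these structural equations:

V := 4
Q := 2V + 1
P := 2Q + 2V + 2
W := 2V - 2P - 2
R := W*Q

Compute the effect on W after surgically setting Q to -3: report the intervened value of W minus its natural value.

48

Under do(Q=-3), the mechanism Q := 2V + 1 is discarded; Q is fixed at -3.
P = 2Q + 2V + 2  [with Q=-3, V=4]  = 4
W = 2V - 2P - 2  [with V=4, P=4]  = -2
Without intervention: Q = 2V + 1  [with V=4]  = 9; P = 2Q + 2V + 2  [with Q=9, V=4]  = 28; W = 2V - 2P - 2  [with V=4, P=28]  = -50.
Change = -2 − (-50) = 48.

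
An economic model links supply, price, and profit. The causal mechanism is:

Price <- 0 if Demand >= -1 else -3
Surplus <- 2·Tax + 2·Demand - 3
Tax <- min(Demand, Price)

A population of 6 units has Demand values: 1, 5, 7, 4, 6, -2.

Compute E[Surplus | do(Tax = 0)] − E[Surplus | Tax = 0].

-2.2

Under do(Tax=0), Tax's equation is replaced by Tax=0 for every unit. Per-unit Surplus: -1, 7, 11, 5, 9, -7. Mean = 4.
E[Surplus|Tax=0] averages over only the 5 units with Tax=0 (Demand = 1, 5, 7, 4, 6): Surplus = -1, 7, 11, 5, 9, mean 6.2.
Difference = 4 − 6.2 = -2.2.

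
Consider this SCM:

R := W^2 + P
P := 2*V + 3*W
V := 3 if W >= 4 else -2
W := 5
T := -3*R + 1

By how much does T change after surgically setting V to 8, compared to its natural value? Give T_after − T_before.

do(V=8) replaces the equation V := 3 if W >= 4 else -2 with the constant V = 8.
P = 2*V + 3*W  [with V=8, W=5]  = 31
R = W^2 + P  [with W=5, P=31]  = 56
T = -3*R + 1  [with R=56]  = -167
Without intervention: V = 3 if W >= 4 else -2  [with W=5]  = 3; P = 2*V + 3*W  [with V=3, W=5]  = 21; R = W^2 + P  [with W=5, P=21]  = 46; T = -3*R + 1  [with R=46]  = -137.
Change = -167 − (-137) = -30.

-30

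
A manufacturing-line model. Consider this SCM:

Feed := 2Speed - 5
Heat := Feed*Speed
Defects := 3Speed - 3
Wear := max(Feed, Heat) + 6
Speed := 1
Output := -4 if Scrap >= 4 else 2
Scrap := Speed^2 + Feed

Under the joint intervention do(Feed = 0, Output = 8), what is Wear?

6

Under do(Feed = 0, Output = 8), each intervened variable's structural equation is replaced by its fixed value.
Heat = Feed*Speed  [with Feed=0, Speed=1]  = 0
Wear = max(Feed, Heat) + 6  [with Feed=0, Heat=0]  = 6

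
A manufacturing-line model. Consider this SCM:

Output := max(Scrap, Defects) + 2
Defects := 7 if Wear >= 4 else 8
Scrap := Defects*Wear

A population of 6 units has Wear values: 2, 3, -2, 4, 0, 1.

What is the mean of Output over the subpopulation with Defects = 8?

Conditioning on Defects=8 selects the 5 unit(s) with Wear ∈ {2, 3, -2, 0, 1}. Their Output values: 18, 26, 10, 10, 10. Mean = 14.8.

14.8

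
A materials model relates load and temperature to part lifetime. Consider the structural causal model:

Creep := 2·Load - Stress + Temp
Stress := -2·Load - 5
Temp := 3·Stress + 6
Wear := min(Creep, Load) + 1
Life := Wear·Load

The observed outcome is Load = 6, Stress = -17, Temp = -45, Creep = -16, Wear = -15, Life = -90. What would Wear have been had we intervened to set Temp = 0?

7

do(Temp=0) replaces the equation Temp := 3·Stress + 6 with the constant Temp = 0.
Stress = -2·Load - 5  [with Load=6]  = -17
Creep = 2·Load - Stress + Temp  [with Load=6, Stress=-17, Temp=0]  = 29
Wear = min(Creep, Load) + 1  [with Creep=29, Load=6]  = 7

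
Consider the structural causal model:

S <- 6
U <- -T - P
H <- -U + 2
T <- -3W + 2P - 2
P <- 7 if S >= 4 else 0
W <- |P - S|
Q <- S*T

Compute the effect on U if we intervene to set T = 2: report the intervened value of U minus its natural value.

7

Under do(T=2), the mechanism T <- -3W + 2P - 2 is discarded; T is fixed at 2.
P = 7 if S >= 4 else 0  [with S=6]  = 7
U = -T - P  [with T=2, P=7]  = -9
Without intervention: P = 7 if S >= 4 else 0  [with S=6]  = 7; W = |P - S|  [with P=7, S=6]  = 1; T = -3W + 2P - 2  [with W=1, P=7]  = 9; U = -T - P  [with T=9, P=7]  = -16.
Change = -9 − (-16) = 7.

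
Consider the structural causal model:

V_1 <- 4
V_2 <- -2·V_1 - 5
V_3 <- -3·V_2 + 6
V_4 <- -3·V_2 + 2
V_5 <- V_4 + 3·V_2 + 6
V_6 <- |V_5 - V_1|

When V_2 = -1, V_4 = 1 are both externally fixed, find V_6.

0

The joint intervention fixes V_2 = -1, V_4 = 1, removing each variable's own equation.
V_5 = V_4 + 3·V_2 + 6  [with V_4=1, V_2=-1]  = 4
V_6 = |V_5 - V_1|  [with V_5=4, V_1=4]  = 0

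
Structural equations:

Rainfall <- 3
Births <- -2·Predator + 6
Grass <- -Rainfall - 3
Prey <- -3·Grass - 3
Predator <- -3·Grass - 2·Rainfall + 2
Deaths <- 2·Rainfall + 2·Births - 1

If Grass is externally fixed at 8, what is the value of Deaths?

Under do(Grass=8), the mechanism Grass <- -Rainfall - 3 is discarded; Grass is fixed at 8.
Predator = -3·Grass - 2·Rainfall + 2  [with Grass=8, Rainfall=3]  = -28
Births = -2·Predator + 6  [with Predator=-28]  = 62
Deaths = 2·Rainfall + 2·Births - 1  [with Rainfall=3, Births=62]  = 129

129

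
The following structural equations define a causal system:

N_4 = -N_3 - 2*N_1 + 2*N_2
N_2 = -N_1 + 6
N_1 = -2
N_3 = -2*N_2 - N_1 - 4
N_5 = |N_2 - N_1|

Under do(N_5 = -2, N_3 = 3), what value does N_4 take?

17

Under do(N_5 = -2, N_3 = 3), each intervened variable's structural equation is replaced by its fixed value.
N_2 = -N_1 + 6  [with N_1=-2]  = 8
N_4 = -N_3 - 2*N_1 + 2*N_2  [with N_3=3, N_1=-2, N_2=8]  = 17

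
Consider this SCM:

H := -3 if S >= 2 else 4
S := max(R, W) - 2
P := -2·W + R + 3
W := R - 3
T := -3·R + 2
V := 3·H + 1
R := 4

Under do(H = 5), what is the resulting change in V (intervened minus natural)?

24

The intervention breaks the incoming arrows to H: H := -3 if S >= 2 else 4 no longer applies, and H = 5.
V = 3·H + 1  [with H=5]  = 16
Without intervention: W = R - 3  [with R=4]  = 1; S = max(R, W) - 2  [with R=4, W=1]  = 2; H = -3 if S >= 2 else 4  [with S=2]  = -3; V = 3·H + 1  [with H=-3]  = -8.
Change = 16 − (-8) = 24.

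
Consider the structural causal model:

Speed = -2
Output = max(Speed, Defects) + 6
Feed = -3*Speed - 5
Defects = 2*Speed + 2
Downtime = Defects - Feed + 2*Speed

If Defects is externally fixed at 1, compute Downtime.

do(Defects=1) replaces the equation Defects = 2*Speed + 2 with the constant Defects = 1.
Feed = -3*Speed - 5  [with Speed=-2]  = 1
Downtime = Defects - Feed + 2*Speed  [with Defects=1, Feed=1, Speed=-2]  = -4

-4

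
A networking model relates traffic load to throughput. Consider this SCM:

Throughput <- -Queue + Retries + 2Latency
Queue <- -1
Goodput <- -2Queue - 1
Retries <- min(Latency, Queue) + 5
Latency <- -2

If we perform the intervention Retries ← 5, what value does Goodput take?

1

do(Retries=5) replaces the equation Retries <- min(Latency, Queue) + 5 with the constant Retries = 5.
Goodput is not downstream of the intervention, so its value is determined by the original equations.
Goodput = -2Queue - 1  [with Queue=-1]  = 1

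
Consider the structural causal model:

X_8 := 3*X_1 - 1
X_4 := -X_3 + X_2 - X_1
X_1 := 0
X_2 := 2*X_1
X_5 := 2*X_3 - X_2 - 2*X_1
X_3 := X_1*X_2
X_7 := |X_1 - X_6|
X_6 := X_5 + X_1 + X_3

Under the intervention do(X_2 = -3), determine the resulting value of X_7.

3

Under do(X_2=-3), the mechanism X_2 := 2*X_1 is discarded; X_2 is fixed at -3.
X_3 = X_1*X_2  [with X_1=0, X_2=-3]  = 0
X_5 = 2*X_3 - X_2 - 2*X_1  [with X_3=0, X_2=-3, X_1=0]  = 3
X_6 = X_5 + X_1 + X_3  [with X_5=3, X_1=0, X_3=0]  = 3
X_7 = |X_1 - X_6|  [with X_1=0, X_6=3]  = 3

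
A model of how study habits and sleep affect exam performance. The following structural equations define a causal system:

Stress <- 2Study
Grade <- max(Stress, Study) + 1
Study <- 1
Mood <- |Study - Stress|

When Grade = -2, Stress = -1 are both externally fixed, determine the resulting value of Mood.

2

Setting Grade = -2, Stress = -1 by intervention discards those variables' equations.
Mood = |Study - Stress|  [with Study=1, Stress=-1]  = 2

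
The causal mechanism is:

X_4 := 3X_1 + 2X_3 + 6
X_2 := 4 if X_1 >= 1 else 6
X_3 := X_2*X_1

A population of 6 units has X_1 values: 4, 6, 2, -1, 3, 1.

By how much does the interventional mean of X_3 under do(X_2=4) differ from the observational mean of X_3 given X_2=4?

-2.8

Under do(X_2=4), X_2's equation is replaced by X_2=4 for every unit. Per-unit X_3: 16, 24, 8, -4, 12, 4. Mean = 10.
E[X_3|X_2=4] averages over only the 5 units with X_2=4 (X_1 = 4, 6, 2, 3, 1): X_3 = 16, 24, 8, 12, 4, mean 12.8.
Difference = 10 − 12.8 = -2.8.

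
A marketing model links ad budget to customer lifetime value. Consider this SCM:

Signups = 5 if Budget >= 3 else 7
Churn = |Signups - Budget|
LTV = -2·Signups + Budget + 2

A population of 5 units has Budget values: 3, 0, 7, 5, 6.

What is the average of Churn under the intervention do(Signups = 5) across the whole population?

2

Every unit gets Signups=5 under the intervention. Churn values become 2, 5, 2, 0, 1; E[Churn|do(Signups=5)] = 2.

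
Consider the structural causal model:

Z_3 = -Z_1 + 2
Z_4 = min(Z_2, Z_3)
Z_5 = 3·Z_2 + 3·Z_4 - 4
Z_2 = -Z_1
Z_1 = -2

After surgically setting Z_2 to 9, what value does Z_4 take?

Under do(Z_2=9), the mechanism Z_2 = -Z_1 is discarded; Z_2 is fixed at 9.
Z_3 = -Z_1 + 2  [with Z_1=-2]  = 4
Z_4 = min(Z_2, Z_3)  [with Z_2=9, Z_3=4]  = 4

4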